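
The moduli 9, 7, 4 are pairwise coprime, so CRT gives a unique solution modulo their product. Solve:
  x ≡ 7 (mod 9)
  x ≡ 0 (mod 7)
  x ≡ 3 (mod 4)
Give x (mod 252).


Moduli 9, 7, 4 are pairwise coprime; by CRT there is a unique solution modulo M = 9 · 7 · 4 = 252.
Solve pairwise, accumulating the modulus:
  Start with x ≡ 7 (mod 9).
  Combine with x ≡ 0 (mod 7): since gcd(9, 7) = 1, we get a unique residue mod 63.
    Write x = 7 + 9·t and substitute into x ≡ 0 (mod 7): 9·t ≡ 0 − 7 = -7 (mod 7).
    Reduce coefficients mod 7: 2·t ≡ 0 (mod 7).
    The inverse of 2 mod 7 is 4 (since 2·4 = 8 = 1·7 + 1), so t ≡ 4·0 = 0 ≡ 0 (mod 7).
    Then x = 7 + 9·0 = 7, valid modulo lcm(9, 7) = 63: x ≡ 7 (mod 63).
  Combine with x ≡ 3 (mod 4): since gcd(63, 4) = 1, we get a unique residue mod 252.
    Write x = 7 + 63·t and substitute into x ≡ 3 (mod 4): 63·t ≡ 3 − 7 = -4 (mod 4).
    Reduce coefficients mod 4: 3·t ≡ 0 (mod 4).
    The inverse of 3 mod 4 is 3 (since 3·3 = 9 = 2·4 + 1), so t ≡ 3·0 = 0 ≡ 0 (mod 4).
    Then x = 7 + 63·0 = 7, valid modulo lcm(63, 4) = 252: x ≡ 7 (mod 252).
Verify: 7 mod 9 = 7 ✓, 7 mod 7 = 0 ✓, 7 mod 4 = 3 ✓.

x ≡ 7 (mod 252).


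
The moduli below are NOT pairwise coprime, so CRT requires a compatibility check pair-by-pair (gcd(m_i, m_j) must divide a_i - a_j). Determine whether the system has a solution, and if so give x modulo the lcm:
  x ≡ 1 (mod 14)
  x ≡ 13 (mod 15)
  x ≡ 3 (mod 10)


Moduli 14, 15, 10 are not pairwise coprime, so CRT works modulo lcm(m_i) when all pairwise compatibility conditions hold.
Pairwise compatibility: gcd(m_i, m_j) must divide a_i - a_j for every pair.
Merge one congruence at a time:
  Start: x ≡ 1 (mod 14).
  Combine with x ≡ 13 (mod 15): gcd(14, 15) = 1; 13 - 1 = 12, which IS divisible by 1, so compatible.
    Write x = 1 + 14·t and substitute into x ≡ 13 (mod 15): 14·t ≡ 13 − 1 = 12 (mod 15).
    The inverse of 14 mod 15 is 14 (since 14·14 = 196 = 13·15 + 1), so t ≡ 14·12 = 168 ≡ 3 (mod 15).
    Then x = 1 + 14·3 = 43, valid modulo lcm(14, 15) = 210: x ≡ 43 (mod 210).
  Combine with x ≡ 3 (mod 10): gcd(210, 10) = 10; 3 - 43 = -40, which IS divisible by 10, so compatible.
    Write x = 43 + 210·t and substitute into x ≡ 3 (mod 10): 210·t ≡ 3 − 43 = -40 (mod 10).
    Divide the congruence (and modulus) by g = 10: 21·t ≡ -4 (mod 1).
    Modulo 1 every t works; take t = 0.
    Then x = 43 + 210·0 = 43, valid modulo lcm(210, 10) = 210: x ≡ 43 (mod 210).
Verify: 43 mod 14 = 1, 43 mod 15 = 13, 43 mod 10 = 3.

x ≡ 43 (mod 210).


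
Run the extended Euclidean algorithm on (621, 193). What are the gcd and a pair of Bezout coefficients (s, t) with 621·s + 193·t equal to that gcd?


Euclidean algorithm on (621, 193) — divide until remainder is 0:
  621 = 3 · 193 + 42
  193 = 4 · 42 + 25
  42 = 1 · 25 + 17
  25 = 1 · 17 + 8
  17 = 2 · 8 + 1
  8 = 8 · 1 + 0
gcd(621, 193) = 1.
Track Bezout coefficients alongside the remainders: start with r₀ = 621 = a·1 + b·0 (s = 1, t = 0) and r₁ = 193 = a·0 + b·1 (s = 0, t = 1); each new remainder r_{k+1} = r_{k-1} − q_k·r_k inherits s_{k+1} = s_{k-1} − q_k·s_k, t_{k+1} = t_{k-1} − q_k·t_k, so r_k = a·s_k + b·t_k at every step:
  q = 3: r = 42, s = 1 − 3·0 = 1, t = 0 − 3·1 = -3  (check: 621·1 + 193·(-3) = 42)
  q = 4: r = 25, s = 0 − 4·1 = -4, t = 1 − 4·(-3) = 13  (check: 621·(-4) + 193·13 = 25)
  q = 1: r = 17, s = 1 − 1·(-4) = 5, t = -3 − 1·13 = -16  (check: 621·5 + 193·(-16) = 17)
  q = 1: r = 8, s = -4 − 1·5 = -9, t = 13 − 1·(-16) = 29  (check: 621·(-9) + 193·29 = 8)
  q = 2: r = 1, s = 5 − 2·(-9) = 23, t = -16 − 2·29 = -74  (check: 621·23 + 193·(-74) = 1)
The row with r = 1 (the gcd) gives the Bezout coefficients s = 23, t = -74.
Result: 621 · (23) + 193 · (-74) = 1.

gcd(621, 193) = 1; s = 23, t = -74 (check: 621·23 + 193·(-74) = 1).


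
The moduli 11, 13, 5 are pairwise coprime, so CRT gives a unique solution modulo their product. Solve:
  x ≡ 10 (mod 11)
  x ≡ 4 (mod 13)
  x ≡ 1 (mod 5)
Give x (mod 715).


Moduli 11, 13, 5 are pairwise coprime; by CRT there is a unique solution modulo M = 11 · 13 · 5 = 715.
Solve pairwise, accumulating the modulus:
  Start with x ≡ 10 (mod 11).
  Combine with x ≡ 4 (mod 13): since gcd(11, 13) = 1, we get a unique residue mod 143.
    Write x = 10 + 11·t and substitute into x ≡ 4 (mod 13): 11·t ≡ 4 − 10 = -6 (mod 13).
    Reduce coefficients mod 13: 11·t ≡ 7 (mod 13).
    The inverse of 11 mod 13 is 6 (since 11·6 = 66 = 5·13 + 1), so t ≡ 6·7 = 42 ≡ 3 (mod 13).
    Then x = 10 + 11·3 = 43, valid modulo lcm(11, 13) = 143: x ≡ 43 (mod 143).
  Combine with x ≡ 1 (mod 5): since gcd(143, 5) = 1, we get a unique residue mod 715.
    Write x = 43 + 143·t and substitute into x ≡ 1 (mod 5): 143·t ≡ 1 − 43 = -42 (mod 5).
    Reduce coefficients mod 5: 3·t ≡ 3 (mod 5).
    The inverse of 3 mod 5 is 2 (since 3·2 = 6 = 1·5 + 1), so t ≡ 2·3 = 6 ≡ 1 (mod 5).
    Then x = 43 + 143·1 = 186, valid modulo lcm(143, 5) = 715: x ≡ 186 (mod 715).
Verify: 186 mod 11 = 10 ✓, 186 mod 13 = 4 ✓, 186 mod 5 = 1 ✓.

x ≡ 186 (mod 715).


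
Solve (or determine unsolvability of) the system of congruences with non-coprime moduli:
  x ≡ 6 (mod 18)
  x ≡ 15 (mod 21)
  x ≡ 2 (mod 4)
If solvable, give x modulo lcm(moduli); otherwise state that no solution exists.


Moduli 18, 21, 4 are not pairwise coprime, so CRT works modulo lcm(m_i) when all pairwise compatibility conditions hold.
Pairwise compatibility: gcd(m_i, m_j) must divide a_i - a_j for every pair.
Merge one congruence at a time:
  Start: x ≡ 6 (mod 18).
  Combine with x ≡ 15 (mod 21): gcd(18, 21) = 3; 15 - 6 = 9, which IS divisible by 3, so compatible.
    Write x = 6 + 18·t and substitute into x ≡ 15 (mod 21): 18·t ≡ 15 − 6 = 9 (mod 21).
    Divide the congruence (and modulus) by g = 3: 6·t ≡ 3 (mod 7).
    The inverse of 6 mod 7 is 6 (since 6·6 = 36 = 5·7 + 1), so t ≡ 6·3 = 18 ≡ 4 (mod 7).
    Then x = 6 + 18·4 = 78, valid modulo lcm(18, 21) = 126: x ≡ 78 (mod 126).
  Combine with x ≡ 2 (mod 4): gcd(126, 4) = 2; 2 - 78 = -76, which IS divisible by 2, so compatible.
    Write x = 78 + 126·t and substitute into x ≡ 2 (mod 4): 126·t ≡ 2 − 78 = -76 (mod 4).
    Divide the congruence (and modulus) by g = 2: 63·t ≡ -38 (mod 2).
    Reduce coefficients mod 2: 1·t ≡ 0 (mod 2).
    So t ≡ 0 (mod 2).
    Then x = 78 + 126·0 = 78, valid modulo lcm(126, 4) = 252: x ≡ 78 (mod 252).
Verify: 78 mod 18 = 6, 78 mod 21 = 15, 78 mod 4 = 2.

x ≡ 78 (mod 252).


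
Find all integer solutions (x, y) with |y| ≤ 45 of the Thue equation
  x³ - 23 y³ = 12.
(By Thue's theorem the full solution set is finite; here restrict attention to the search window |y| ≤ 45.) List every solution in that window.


The equation is x³ - 23y³ = 12. For fixed y, x³ = 23·y³ + 12, so a solution requires the RHS to be a perfect cube.
Strategy: iterate y from -45 to 45, compute RHS = 23·y³ + 12, and check whether it is a (positive or negative) perfect cube.
Check small values of y:
  y = 0: RHS = 12 is not a perfect cube.
  y = 1: RHS = 35 is not a perfect cube.
  y = -1: RHS = -11 is not a perfect cube.
  y = 2: RHS = 196 is not a perfect cube.
  y = -2: RHS = -172 is not a perfect cube.
  y = 3: RHS = 633 is not a perfect cube.
  y = -3: RHS = -609 is not a perfect cube.
Continuing the search up to |y| = 45 finds no solutions either.
No (x, y) in the scanned range satisfies the equation.

No integer solutions with |y| ≤ 45.


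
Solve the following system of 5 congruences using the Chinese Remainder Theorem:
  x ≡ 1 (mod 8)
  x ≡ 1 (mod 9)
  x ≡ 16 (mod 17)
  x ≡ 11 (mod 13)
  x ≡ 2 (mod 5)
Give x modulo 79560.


Product of moduli M = 8 · 9 · 17 · 13 · 5 = 79560.
Merge one congruence at a time:
  Start: x ≡ 1 (mod 8).
  Combine with x ≡ 1 (mod 9); new modulus lcm = 72.
    Write x = 1 + 8·t and substitute into x ≡ 1 (mod 9): 8·t ≡ 1 − 1 = 0 (mod 9).
    The inverse of 8 mod 9 is 8 (since 8·8 = 64 = 7·9 + 1), so t ≡ 8·0 = 0 ≡ 0 (mod 9).
    Then x = 1 + 8·0 = 1, valid modulo lcm(8, 9) = 72: x ≡ 1 (mod 72).
  Combine with x ≡ 16 (mod 17); new modulus lcm = 1224.
    Write x = 1 + 72·t and substitute into x ≡ 16 (mod 17): 72·t ≡ 16 − 1 = 15 (mod 17).
    Reduce coefficients mod 17: 4·t ≡ 15 (mod 17).
    The inverse of 4 mod 17 is 13 (since 4·13 = 52 = 3·17 + 1), so t ≡ 13·15 = 195 ≡ 8 (mod 17).
    Then x = 1 + 72·8 = 577, valid modulo lcm(72, 17) = 1224: x ≡ 577 (mod 1224).
  Combine with x ≡ 11 (mod 13); new modulus lcm = 15912.
    Write x = 577 + 1224·t and substitute into x ≡ 11 (mod 13): 1224·t ≡ 11 − 577 = -566 (mod 13).
    Reduce coefficients mod 13: 2·t ≡ 6 (mod 13).
    The inverse of 2 mod 13 is 7 (since 2·7 = 14 = 1·13 + 1), so t ≡ 7·6 = 42 ≡ 3 (mod 13).
    Then x = 577 + 1224·3 = 4249, valid modulo lcm(1224, 13) = 15912: x ≡ 4249 (mod 15912).
  Combine with x ≡ 2 (mod 5); new modulus lcm = 79560.
    Write x = 4249 + 15912·t and substitute into x ≡ 2 (mod 5): 15912·t ≡ 2 − 4249 = -4247 (mod 5).
    Reduce coefficients mod 5: 2·t ≡ 3 (mod 5).
    The inverse of 2 mod 5 is 3 (since 2·3 = 6 = 1·5 + 1), so t ≡ 3·3 = 9 ≡ 4 (mod 5).
    Then x = 4249 + 15912·4 = 67897, valid modulo lcm(15912, 5) = 79560: x ≡ 67897 (mod 79560).
Verify against each original: 67897 mod 8 = 1, 67897 mod 9 = 1, 67897 mod 17 = 16, 67897 mod 13 = 11, 67897 mod 5 = 2.

x ≡ 67897 (mod 79560).


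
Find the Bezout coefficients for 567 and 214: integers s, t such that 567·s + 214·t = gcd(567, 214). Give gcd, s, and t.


Euclidean algorithm on (567, 214) — divide until remainder is 0:
  567 = 2 · 214 + 139
  214 = 1 · 139 + 75
  139 = 1 · 75 + 64
  75 = 1 · 64 + 11
  64 = 5 · 11 + 9
  11 = 1 · 9 + 2
  9 = 4 · 2 + 1
  2 = 2 · 1 + 0
gcd(567, 214) = 1.
Track Bezout coefficients alongside the remainders: start with r₀ = 567 = a·1 + b·0 (s = 1, t = 0) and r₁ = 214 = a·0 + b·1 (s = 0, t = 1); each new remainder r_{k+1} = r_{k-1} − q_k·r_k inherits s_{k+1} = s_{k-1} − q_k·s_k, t_{k+1} = t_{k-1} − q_k·t_k, so r_k = a·s_k + b·t_k at every step:
  q = 2: r = 139, s = 1 − 2·0 = 1, t = 0 − 2·1 = -2  (check: 567·1 + 214·(-2) = 139)
  q = 1: r = 75, s = 0 − 1·1 = -1, t = 1 − 1·(-2) = 3  (check: 567·(-1) + 214·3 = 75)
  q = 1: r = 64, s = 1 − 1·(-1) = 2, t = -2 − 1·3 = -5  (check: 567·2 + 214·(-5) = 64)
  q = 1: r = 11, s = -1 − 1·2 = -3, t = 3 − 1·(-5) = 8  (check: 567·(-3) + 214·8 = 11)
  q = 5: r = 9, s = 2 − 5·(-3) = 17, t = -5 − 5·8 = -45  (check: 567·17 + 214·(-45) = 9)
  q = 1: r = 2, s = -3 − 1·17 = -20, t = 8 − 1·(-45) = 53  (check: 567·(-20) + 214·53 = 2)
  q = 4: r = 1, s = 17 − 4·(-20) = 97, t = -45 − 4·53 = -257  (check: 567·97 + 214·(-257) = 1)
The row with r = 1 (the gcd) gives the Bezout coefficients s = 97, t = -257.
Result: 567 · (97) + 214 · (-257) = 1.

gcd(567, 214) = 1; s = 97, t = -257 (check: 567·97 + 214·(-257) = 1).


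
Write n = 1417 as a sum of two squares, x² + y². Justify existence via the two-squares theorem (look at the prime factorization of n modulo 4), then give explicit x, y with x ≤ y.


Step 1: Factor n = 1417 = 13 · 109.
Step 2: Check the mod-4 condition on each prime factor: 13 ≡ 1 (mod 4), exponent 1; 109 ≡ 1 (mod 4), exponent 1.
All primes ≡ 3 (mod 4) appear to even exponent (or don't appear), so by the two-squares theorem n IS expressible as a sum of two squares.
Step 3: Build a representation. Here n = 13 · 109 is a product of primes ≡ 1 (mod 4). Each prime p ≡ 1 (mod 4) is itself a sum of two squares; find a² by testing p − a² for a perfect square:
  13: 13 − 1² = 12, 13 − 2² = 9 = 3² ⇒ 13 = 2² + 3².
  109: 109 − 1² = 108, 109 − 2² = 105, 109 − 3² = 100 = 10² ⇒ 109 = 3² + 10².
  Combine using the Brahmagupta–Fibonacci identity (a² + b²)(c² + d²) = (ac − bd)² + (ad + bc)² = (ac + bd)² + (ad − bc)²:
  13 · 109 = 1417: from (2² + 3²)(3² + 10²), take (2·3 − 3·10, 2·10 + 3·3) = (6 − 30, 20 + 9) = (-24, 29); dropping signs (only squares matter) gives (24, 29); check 24² + 29² = 576 + 841 = 1417 ✓.
Step 4: Order so x ≤ y and verify: 24² + 29² = 576 + 841 = 1417 = n. ✓

n = 1417 = 24² + 29² (one valid representation with x ≤ y).


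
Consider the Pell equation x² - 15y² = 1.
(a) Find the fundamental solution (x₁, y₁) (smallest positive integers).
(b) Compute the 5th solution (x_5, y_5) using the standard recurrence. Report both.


Step 1: Find the fundamental solution (x₁, y₁) of x² - 15y² = 1.
  Expand √15 as a continued fraction. a₀ = ⌊√15⌋ = 3; iterate m_{k+1} = d_k·a_k − m_k, d_{k+1} = (15 − m_{k+1}²)/d_k, a_{k+1} = ⌊(a₀ + m_{k+1})/d_{k+1}⌋ (starting m₀ = 0, d₀ = 1), with convergents p_k = a_k·p_{k-1} + p_{k-2}, q_k = a_k·q_{k-1} + q_{k-2} (p₋₁ = 1, q₋₁ = 0):
  k = 0: a₀ = 3; p₀/q₀ = 3/1; p₀² − 15·q₀² = 9 − 15 = -6.
  k = 1: m = 3, d = 6, a = ⌊(3 + 3)/6⌋ = 1; p/q = (1·3 + 1)/(1·1 + 0) = 4/1; p² − 15·q² = 16 − 15 = 1.
  The first convergent with p² − 15·q² = 1 gives the fundamental solution (x₁, y₁) = (4, 1).
Step 2: Apply the recurrence (x_{n+1}, y_{n+1}) = (x₁x_n + 15y₁y_n, x₁y_n + y₁x_n) repeatedly.
  From (x_1, y_1) = (4, 1): x_2 = 4·4 + 15·1·1 = 31; y_2 = 4·1 + 1·4 = 8.
  From (x_2, y_2) = (31, 8): x_3 = 4·31 + 15·1·8 = 244; y_3 = 4·8 + 1·31 = 63.
  From (x_3, y_3) = (244, 63): x_4 = 4·244 + 15·1·63 = 1921; y_4 = 4·63 + 1·244 = 496.
  From (x_4, y_4) = (1921, 496): x_5 = 4·1921 + 15·1·496 = 15124; y_5 = 4·496 + 1·1921 = 3905.
Step 3: Verify x_5² - 15·y_5² = 228735376 - 228735375 = 1 (should be 1). ✓

(x_1, y_1) = (4, 1); (x_5, y_5) = (15124, 3905).


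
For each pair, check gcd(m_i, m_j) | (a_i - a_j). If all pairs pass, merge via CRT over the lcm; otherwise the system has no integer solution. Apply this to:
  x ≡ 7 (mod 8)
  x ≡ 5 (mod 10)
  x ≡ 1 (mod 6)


Moduli 8, 10, 6 are not pairwise coprime, so CRT works modulo lcm(m_i) when all pairwise compatibility conditions hold.
Pairwise compatibility: gcd(m_i, m_j) must divide a_i - a_j for every pair.
Merge one congruence at a time:
  Start: x ≡ 7 (mod 8).
  Combine with x ≡ 5 (mod 10): gcd(8, 10) = 2; 5 - 7 = -2, which IS divisible by 2, so compatible.
    Write x = 7 + 8·t and substitute into x ≡ 5 (mod 10): 8·t ≡ 5 − 7 = -2 (mod 10).
    Divide the congruence (and modulus) by g = 2: 4·t ≡ -1 (mod 5).
    Reduce coefficients mod 5: 4·t ≡ 4 (mod 5).
    The inverse of 4 mod 5 is 4 (since 4·4 = 16 = 3·5 + 1), so t ≡ 4·4 = 16 ≡ 1 (mod 5).
    Then x = 7 + 8·1 = 15, valid modulo lcm(8, 10) = 40: x ≡ 15 (mod 40).
  Combine with x ≡ 1 (mod 6): gcd(40, 6) = 2; 1 - 15 = -14, which IS divisible by 2, so compatible.
    Write x = 15 + 40·t and substitute into x ≡ 1 (mod 6): 40·t ≡ 1 − 15 = -14 (mod 6).
    Divide the congruence (and modulus) by g = 2: 20·t ≡ -7 (mod 3).
    Reduce coefficients mod 3: 2·t ≡ 2 (mod 3).
    The inverse of 2 mod 3 is 2 (since 2·2 = 4 = 1·3 + 1), so t ≡ 2·2 = 4 ≡ 1 (mod 3).
    Then x = 15 + 40·1 = 55, valid modulo lcm(40, 6) = 120: x ≡ 55 (mod 120).
Verify: 55 mod 8 = 7, 55 mod 10 = 5, 55 mod 6 = 1.

x ≡ 55 (mod 120).


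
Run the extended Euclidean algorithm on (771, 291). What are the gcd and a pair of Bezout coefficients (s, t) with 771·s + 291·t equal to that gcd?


Euclidean algorithm on (771, 291) — divide until remainder is 0:
  771 = 2 · 291 + 189
  291 = 1 · 189 + 102
  189 = 1 · 102 + 87
  102 = 1 · 87 + 15
  87 = 5 · 15 + 12
  15 = 1 · 12 + 3
  12 = 4 · 3 + 0
gcd(771, 291) = 3.
Track Bezout coefficients alongside the remainders: start with r₀ = 771 = a·1 + b·0 (s = 1, t = 0) and r₁ = 291 = a·0 + b·1 (s = 0, t = 1); each new remainder r_{k+1} = r_{k-1} − q_k·r_k inherits s_{k+1} = s_{k-1} − q_k·s_k, t_{k+1} = t_{k-1} − q_k·t_k, so r_k = a·s_k + b·t_k at every step:
  q = 2: r = 189, s = 1 − 2·0 = 1, t = 0 − 2·1 = -2  (check: 771·1 + 291·(-2) = 189)
  q = 1: r = 102, s = 0 − 1·1 = -1, t = 1 − 1·(-2) = 3  (check: 771·(-1) + 291·3 = 102)
  q = 1: r = 87, s = 1 − 1·(-1) = 2, t = -2 − 1·3 = -5  (check: 771·2 + 291·(-5) = 87)
  q = 1: r = 15, s = -1 − 1·2 = -3, t = 3 − 1·(-5) = 8  (check: 771·(-3) + 291·8 = 15)
  q = 5: r = 12, s = 2 − 5·(-3) = 17, t = -5 − 5·8 = -45  (check: 771·17 + 291·(-45) = 12)
  q = 1: r = 3, s = -3 − 1·17 = -20, t = 8 − 1·(-45) = 53  (check: 771·(-20) + 291·53 = 3)
The row with r = 3 (the gcd) gives the Bezout coefficients s = -20, t = 53.
Result: 771 · (-20) + 291 · (53) = 3.

gcd(771, 291) = 3; s = -20, t = 53 (check: 771·(-20) + 291·53 = 3).


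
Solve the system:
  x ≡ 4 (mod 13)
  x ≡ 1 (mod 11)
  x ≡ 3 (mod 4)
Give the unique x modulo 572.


Moduli 13, 11, 4 are pairwise coprime; by CRT there is a unique solution modulo M = 13 · 11 · 4 = 572.
Solve pairwise, accumulating the modulus:
  Start with x ≡ 4 (mod 13).
  Combine with x ≡ 1 (mod 11): since gcd(13, 11) = 1, we get a unique residue mod 143.
    Write x = 4 + 13·t and substitute into x ≡ 1 (mod 11): 13·t ≡ 1 − 4 = -3 (mod 11).
    Reduce coefficients mod 11: 2·t ≡ 8 (mod 11).
    The inverse of 2 mod 11 is 6 (since 2·6 = 12 = 1·11 + 1), so t ≡ 6·8 = 48 ≡ 4 (mod 11).
    Then x = 4 + 13·4 = 56, valid modulo lcm(13, 11) = 143: x ≡ 56 (mod 143).
  Combine with x ≡ 3 (mod 4): since gcd(143, 4) = 1, we get a unique residue mod 572.
    Write x = 56 + 143·t and substitute into x ≡ 3 (mod 4): 143·t ≡ 3 − 56 = -53 (mod 4).
    Reduce coefficients mod 4: 3·t ≡ 3 (mod 4).
    The inverse of 3 mod 4 is 3 (since 3·3 = 9 = 2·4 + 1), so t ≡ 3·3 = 9 ≡ 1 (mod 4).
    Then x = 56 + 143·1 = 199, valid modulo lcm(143, 4) = 572: x ≡ 199 (mod 572).
Verify: 199 mod 13 = 4 ✓, 199 mod 11 = 1 ✓, 199 mod 4 = 3 ✓.

x ≡ 199 (mod 572).


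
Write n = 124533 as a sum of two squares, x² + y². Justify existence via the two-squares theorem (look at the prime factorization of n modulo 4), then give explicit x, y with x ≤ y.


Step 1: Factor n = 124533 = 3^2 · 101 · 137.
Step 2: Check the mod-4 condition on each prime factor: 3 ≡ 3 (mod 4), exponent 2 (must be even); 101 ≡ 1 (mod 4), exponent 1; 137 ≡ 1 (mod 4), exponent 1.
All primes ≡ 3 (mod 4) appear to even exponent (or don't appear), so by the two-squares theorem n IS expressible as a sum of two squares.
Step 3: Build a representation. Group n = k² · m with k = 3 and m = 101 · 137 = 13837 (a product of primes ≡ 1 (mod 4)); a representation of m scales to one of n via (k·x)² + (k·y)² = k²(x² + y²). Each prime p ≡ 1 (mod 4) is itself a sum of two squares; find a² by testing p − a² for a perfect square:
  101: 101 − 1² = 100 = 10² ⇒ 101 = 1² + 10².
  137: 137 − 1² = 136, 137 − 2² = 133, 137 − 3² = 128, 137 − 4² = 121 = 11² ⇒ 137 = 4² + 11².
  Combine using the Brahmagupta–Fibonacci identity (a² + b²)(c² + d²) = (ac − bd)² + (ad + bc)² = (ac + bd)² + (ad − bc)²:
  101 · 137 = 13837: from (1² + 10²)(4² + 11²), take (1·4 − 10·11, 1·11 + 10·4) = (4 − 110, 11 + 40) = (-106, 51); dropping signs (only squares matter) gives (106, 51); check 106² + 51² = 11236 + 2601 = 13837 ✓.
  Scale by k = 3: (3·106, 3·51) = (318, 153).
Step 4: Order so x ≤ y and verify: 153² + 318² = 23409 + 101124 = 124533 = n. ✓

n = 124533 = 153² + 318² (one valid representation with x ≤ y).


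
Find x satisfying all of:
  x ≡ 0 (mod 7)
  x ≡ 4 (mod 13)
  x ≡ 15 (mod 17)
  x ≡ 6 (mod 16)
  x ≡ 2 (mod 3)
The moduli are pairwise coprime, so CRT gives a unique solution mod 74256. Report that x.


Product of moduli M = 7 · 13 · 17 · 16 · 3 = 74256.
Merge one congruence at a time:
  Start: x ≡ 0 (mod 7).
  Combine with x ≡ 4 (mod 13); new modulus lcm = 91.
    Write x = 0 + 7·t and substitute into x ≡ 4 (mod 13): 7·t ≡ 4 − 0 = 4 (mod 13).
    The inverse of 7 mod 13 is 2 (since 7·2 = 14 = 1·13 + 1), so t ≡ 2·4 = 8 ≡ 8 (mod 13).
    Then x = 0 + 7·8 = 56, valid modulo lcm(7, 13) = 91: x ≡ 56 (mod 91).
  Combine with x ≡ 15 (mod 17); new modulus lcm = 1547.
    Write x = 56 + 91·t and substitute into x ≡ 15 (mod 17): 91·t ≡ 15 − 56 = -41 (mod 17).
    Reduce coefficients mod 17: 6·t ≡ 10 (mod 17).
    The inverse of 6 mod 17 is 3 (since 6·3 = 18 = 1·17 + 1), so t ≡ 3·10 = 30 ≡ 13 (mod 17).
    Then x = 56 + 91·13 = 1239, valid modulo lcm(91, 17) = 1547: x ≡ 1239 (mod 1547).
  Combine with x ≡ 6 (mod 16); new modulus lcm = 24752.
    Write x = 1239 + 1547·t and substitute into x ≡ 6 (mod 16): 1547·t ≡ 6 − 1239 = -1233 (mod 16).
    Reduce coefficients mod 16: 11·t ≡ 15 (mod 16).
    The inverse of 11 mod 16 is 3 (since 11·3 = 33 = 2·16 + 1), so t ≡ 3·15 = 45 ≡ 13 (mod 16).
    Then x = 1239 + 1547·13 = 21350, valid modulo lcm(1547, 16) = 24752: x ≡ 21350 (mod 24752).
  Combine with x ≡ 2 (mod 3); new modulus lcm = 74256.
    Write x = 21350 + 24752·t and substitute into x ≡ 2 (mod 3): 24752·t ≡ 2 − 21350 = -21348 (mod 3).
    Reduce coefficients mod 3: 2·t ≡ 0 (mod 3).
    The inverse of 2 mod 3 is 2 (since 2·2 = 4 = 1·3 + 1), so t ≡ 2·0 = 0 ≡ 0 (mod 3).
    Then x = 21350 + 24752·0 = 21350, valid modulo lcm(24752, 3) = 74256: x ≡ 21350 (mod 74256).
Verify against each original: 21350 mod 7 = 0, 21350 mod 13 = 4, 21350 mod 17 = 15, 21350 mod 16 = 6, 21350 mod 3 = 2.

x ≡ 21350 (mod 74256).


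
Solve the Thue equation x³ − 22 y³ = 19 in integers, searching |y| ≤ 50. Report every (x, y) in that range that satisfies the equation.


The equation is x³ - 22y³ = 19. For fixed y, x³ = 22·y³ + 19, so a solution requires the RHS to be a perfect cube.
Strategy: iterate y from -50 to 50, compute RHS = 22·y³ + 19, and check whether it is a (positive or negative) perfect cube.
Check small values of y:
  y = 0: RHS = 19 is not a perfect cube.
  y = 1: RHS = 41 is not a perfect cube.
  y = -1: RHS = -3 is not a perfect cube.
  y = 2: RHS = 195 is not a perfect cube.
  y = -2: RHS = -157 is not a perfect cube.
  y = 3: RHS = 613 is not a perfect cube.
  y = -3: RHS = -575 is not a perfect cube.
Continuing the search up to |y| = 50 finds no solutions either.
No (x, y) in the scanned range satisfies the equation.

No integer solutions with |y| ≤ 50.


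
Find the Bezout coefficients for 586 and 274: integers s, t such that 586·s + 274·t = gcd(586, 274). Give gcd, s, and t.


Euclidean algorithm on (586, 274) — divide until remainder is 0:
  586 = 2 · 274 + 38
  274 = 7 · 38 + 8
  38 = 4 · 8 + 6
  8 = 1 · 6 + 2
  6 = 3 · 2 + 0
gcd(586, 274) = 2.
Track Bezout coefficients alongside the remainders: start with r₀ = 586 = a·1 + b·0 (s = 1, t = 0) and r₁ = 274 = a·0 + b·1 (s = 0, t = 1); each new remainder r_{k+1} = r_{k-1} − q_k·r_k inherits s_{k+1} = s_{k-1} − q_k·s_k, t_{k+1} = t_{k-1} − q_k·t_k, so r_k = a·s_k + b·t_k at every step:
  q = 2: r = 38, s = 1 − 2·0 = 1, t = 0 − 2·1 = -2  (check: 586·1 + 274·(-2) = 38)
  q = 7: r = 8, s = 0 − 7·1 = -7, t = 1 − 7·(-2) = 15  (check: 586·(-7) + 274·15 = 8)
  q = 4: r = 6, s = 1 − 4·(-7) = 29, t = -2 − 4·15 = -62  (check: 586·29 + 274·(-62) = 6)
  q = 1: r = 2, s = -7 − 1·29 = -36, t = 15 − 1·(-62) = 77  (check: 586·(-36) + 274·77 = 2)
The row with r = 2 (the gcd) gives the Bezout coefficients s = -36, t = 77.
Result: 586 · (-36) + 274 · (77) = 2.

gcd(586, 274) = 2; s = -36, t = 77 (check: 586·(-36) + 274·77 = 2).


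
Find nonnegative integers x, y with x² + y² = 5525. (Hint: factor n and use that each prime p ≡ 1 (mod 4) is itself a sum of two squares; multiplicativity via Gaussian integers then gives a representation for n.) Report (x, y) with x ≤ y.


Step 1: Factor n = 5525 = 5^2 · 13 · 17.
Step 2: Check the mod-4 condition on each prime factor: 5 ≡ 1 (mod 4), exponent 2; 13 ≡ 1 (mod 4), exponent 1; 17 ≡ 1 (mod 4), exponent 1.
All primes ≡ 3 (mod 4) appear to even exponent (or don't appear), so by the two-squares theorem n IS expressible as a sum of two squares.
Step 3: Build a representation. Group n = k² · m with k = 5 and m = 13 · 17 = 221 (a product of primes ≡ 1 (mod 4)); a representation of m scales to one of n via (k·x)² + (k·y)² = k²(x² + y²). Each prime p ≡ 1 (mod 4) is itself a sum of two squares; find a² by testing p − a² for a perfect square:
  13: 13 − 1² = 12, 13 − 2² = 9 = 3² ⇒ 13 = 2² + 3².
  17: 17 − 1² = 16 = 4² ⇒ 17 = 1² + 4².
  Combine using the Brahmagupta–Fibonacci identity (a² + b²)(c² + d²) = (ac − bd)² + (ad + bc)² = (ac + bd)² + (ad − bc)²:
  13 · 17 = 221: from (2² + 3²)(1² + 4²), take (2·1 − 3·4, 2·4 + 3·1) = (2 − 12, 8 + 3) = (-10, 11); dropping signs (only squares matter) gives (10, 11); check 10² + 11² = 100 + 121 = 221 ✓.
  Scale by k = 5: (5·10, 5·11) = (50, 55).
Step 4: Order so x ≤ y and verify: 50² + 55² = 2500 + 3025 = 5525 = n. ✓

n = 5525 = 50² + 55² (one valid representation with x ≤ y).


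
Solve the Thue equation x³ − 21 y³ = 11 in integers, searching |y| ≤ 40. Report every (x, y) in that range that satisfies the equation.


The equation is x³ - 21y³ = 11. For fixed y, x³ = 21·y³ + 11, so a solution requires the RHS to be a perfect cube.
Strategy: iterate y from -40 to 40, compute RHS = 21·y³ + 11, and check whether it is a (positive or negative) perfect cube.
Check small values of y:
  y = 0: RHS = 11 is not a perfect cube.
  y = 1: RHS = 32 is not a perfect cube.
  y = -1: RHS = -10 is not a perfect cube.
  y = 2: RHS = 179 is not a perfect cube.
  y = -2: RHS = -157 is not a perfect cube.
  y = 3: RHS = 578 is not a perfect cube.
  y = -3: RHS = -556 is not a perfect cube.
Continuing the search up to |y| = 40 finds no solutions either.
No (x, y) in the scanned range satisfies the equation.

No integer solutions with |y| ≤ 40.


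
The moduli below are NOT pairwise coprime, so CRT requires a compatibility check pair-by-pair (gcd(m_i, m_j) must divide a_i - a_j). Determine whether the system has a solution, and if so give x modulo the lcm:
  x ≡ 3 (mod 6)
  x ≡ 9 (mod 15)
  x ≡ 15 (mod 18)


Moduli 6, 15, 18 are not pairwise coprime, so CRT works modulo lcm(m_i) when all pairwise compatibility conditions hold.
Pairwise compatibility: gcd(m_i, m_j) must divide a_i - a_j for every pair.
Merge one congruence at a time:
  Start: x ≡ 3 (mod 6).
  Combine with x ≡ 9 (mod 15): gcd(6, 15) = 3; 9 - 3 = 6, which IS divisible by 3, so compatible.
    Write x = 3 + 6·t and substitute into x ≡ 9 (mod 15): 6·t ≡ 9 − 3 = 6 (mod 15).
    Divide the congruence (and modulus) by g = 3: 2·t ≡ 2 (mod 5).
    The inverse of 2 mod 5 is 3 (since 2·3 = 6 = 1·5 + 1), so t ≡ 3·2 = 6 ≡ 1 (mod 5).
    Then x = 3 + 6·1 = 9, valid modulo lcm(6, 15) = 30: x ≡ 9 (mod 30).
  Combine with x ≡ 15 (mod 18): gcd(30, 18) = 6; 15 - 9 = 6, which IS divisible by 6, so compatible.
    Write x = 9 + 30·t and substitute into x ≡ 15 (mod 18): 30·t ≡ 15 − 9 = 6 (mod 18).
    Divide the congruence (and modulus) by g = 6: 5·t ≡ 1 (mod 3).
    Reduce coefficients mod 3: 2·t ≡ 1 (mod 3).
    The inverse of 2 mod 3 is 2 (since 2·2 = 4 = 1·3 + 1), so t ≡ 2·1 = 2 ≡ 2 (mod 3).
    Then x = 9 + 30·2 = 69, valid modulo lcm(30, 18) = 90: x ≡ 69 (mod 90).
Verify: 69 mod 6 = 3, 69 mod 15 = 9, 69 mod 18 = 15.

x ≡ 69 (mod 90).


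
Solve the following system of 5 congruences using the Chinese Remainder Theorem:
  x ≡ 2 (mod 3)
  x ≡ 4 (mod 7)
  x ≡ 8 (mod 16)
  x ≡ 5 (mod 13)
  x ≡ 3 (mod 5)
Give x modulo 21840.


Product of moduli M = 3 · 7 · 16 · 13 · 5 = 21840.
Merge one congruence at a time:
  Start: x ≡ 2 (mod 3).
  Combine with x ≡ 4 (mod 7); new modulus lcm = 21.
    Write x = 2 + 3·t and substitute into x ≡ 4 (mod 7): 3·t ≡ 4 − 2 = 2 (mod 7).
    The inverse of 3 mod 7 is 5 (since 3·5 = 15 = 2·7 + 1), so t ≡ 5·2 = 10 ≡ 3 (mod 7).
    Then x = 2 + 3·3 = 11, valid modulo lcm(3, 7) = 21: x ≡ 11 (mod 21).
  Combine with x ≡ 8 (mod 16); new modulus lcm = 336.
    Write x = 11 + 21·t and substitute into x ≡ 8 (mod 16): 21·t ≡ 8 − 11 = -3 (mod 16).
    Reduce coefficients mod 16: 5·t ≡ 13 (mod 16).
    The inverse of 5 mod 16 is 13 (since 5·13 = 65 = 4·16 + 1), so t ≡ 13·13 = 169 ≡ 9 (mod 16).
    Then x = 11 + 21·9 = 200, valid modulo lcm(21, 16) = 336: x ≡ 200 (mod 336).
  Combine with x ≡ 5 (mod 13); new modulus lcm = 4368.
    Write x = 200 + 336·t and substitute into x ≡ 5 (mod 13): 336·t ≡ 5 − 200 = -195 (mod 13).
    Reduce coefficients mod 13: 11·t ≡ 0 (mod 13).
    The inverse of 11 mod 13 is 6 (since 11·6 = 66 = 5·13 + 1), so t ≡ 6·0 = 0 ≡ 0 (mod 13).
    Then x = 200 + 336·0 = 200, valid modulo lcm(336, 13) = 4368: x ≡ 200 (mod 4368).
  Combine with x ≡ 3 (mod 5); new modulus lcm = 21840.
    Write x = 200 + 4368·t and substitute into x ≡ 3 (mod 5): 4368·t ≡ 3 − 200 = -197 (mod 5).
    Reduce coefficients mod 5: 3·t ≡ 3 (mod 5).
    The inverse of 3 mod 5 is 2 (since 3·2 = 6 = 1·5 + 1), so t ≡ 2·3 = 6 ≡ 1 (mod 5).
    Then x = 200 + 4368·1 = 4568, valid modulo lcm(4368, 5) = 21840: x ≡ 4568 (mod 21840).
Verify against each original: 4568 mod 3 = 2, 4568 mod 7 = 4, 4568 mod 16 = 8, 4568 mod 13 = 5, 4568 mod 5 = 3.

x ≡ 4568 (mod 21840).


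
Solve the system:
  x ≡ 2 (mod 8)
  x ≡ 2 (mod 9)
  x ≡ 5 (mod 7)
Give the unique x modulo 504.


Moduli 8, 9, 7 are pairwise coprime; by CRT there is a unique solution modulo M = 8 · 9 · 7 = 504.
Solve pairwise, accumulating the modulus:
  Start with x ≡ 2 (mod 8).
  Combine with x ≡ 2 (mod 9): since gcd(8, 9) = 1, we get a unique residue mod 72.
    Write x = 2 + 8·t and substitute into x ≡ 2 (mod 9): 8·t ≡ 2 − 2 = 0 (mod 9).
    The inverse of 8 mod 9 is 8 (since 8·8 = 64 = 7·9 + 1), so t ≡ 8·0 = 0 ≡ 0 (mod 9).
    Then x = 2 + 8·0 = 2, valid modulo lcm(8, 9) = 72: x ≡ 2 (mod 72).
  Combine with x ≡ 5 (mod 7): since gcd(72, 7) = 1, we get a unique residue mod 504.
    Write x = 2 + 72·t and substitute into x ≡ 5 (mod 7): 72·t ≡ 5 − 2 = 3 (mod 7).
    Reduce coefficients mod 7: 2·t ≡ 3 (mod 7).
    The inverse of 2 mod 7 is 4 (since 2·4 = 8 = 1·7 + 1), so t ≡ 4·3 = 12 ≡ 5 (mod 7).
    Then x = 2 + 72·5 = 362, valid modulo lcm(72, 7) = 504: x ≡ 362 (mod 504).
Verify: 362 mod 8 = 2 ✓, 362 mod 9 = 2 ✓, 362 mod 7 = 5 ✓.

x ≡ 362 (mod 504).


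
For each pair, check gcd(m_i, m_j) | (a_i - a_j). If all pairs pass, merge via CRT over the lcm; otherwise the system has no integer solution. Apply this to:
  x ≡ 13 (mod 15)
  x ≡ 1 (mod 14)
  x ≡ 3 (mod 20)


Moduli 15, 14, 20 are not pairwise coprime, so CRT works modulo lcm(m_i) when all pairwise compatibility conditions hold.
Pairwise compatibility: gcd(m_i, m_j) must divide a_i - a_j for every pair.
Merge one congruence at a time:
  Start: x ≡ 13 (mod 15).
  Combine with x ≡ 1 (mod 14): gcd(15, 14) = 1; 1 - 13 = -12, which IS divisible by 1, so compatible.
    Write x = 13 + 15·t and substitute into x ≡ 1 (mod 14): 15·t ≡ 1 − 13 = -12 (mod 14).
    Reduce coefficients mod 14: 1·t ≡ 2 (mod 14).
    So t ≡ 2 (mod 14).
    Then x = 13 + 15·2 = 43, valid modulo lcm(15, 14) = 210: x ≡ 43 (mod 210).
  Combine with x ≡ 3 (mod 20): gcd(210, 20) = 10; 3 - 43 = -40, which IS divisible by 10, so compatible.
    Write x = 43 + 210·t and substitute into x ≡ 3 (mod 20): 210·t ≡ 3 − 43 = -40 (mod 20).
    Divide the congruence (and modulus) by g = 10: 21·t ≡ -4 (mod 2).
    Reduce coefficients mod 2: 1·t ≡ 0 (mod 2).
    So t ≡ 0 (mod 2).
    Then x = 43 + 210·0 = 43, valid modulo lcm(210, 20) = 420: x ≡ 43 (mod 420).
Verify: 43 mod 15 = 13, 43 mod 14 = 1, 43 mod 20 = 3.

x ≡ 43 (mod 420).


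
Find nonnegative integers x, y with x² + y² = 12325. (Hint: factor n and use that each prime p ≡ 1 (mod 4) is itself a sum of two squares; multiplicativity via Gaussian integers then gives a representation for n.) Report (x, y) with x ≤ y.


Step 1: Factor n = 12325 = 5^2 · 17 · 29.
Step 2: Check the mod-4 condition on each prime factor: 5 ≡ 1 (mod 4), exponent 2; 17 ≡ 1 (mod 4), exponent 1; 29 ≡ 1 (mod 4), exponent 1.
All primes ≡ 3 (mod 4) appear to even exponent (or don't appear), so by the two-squares theorem n IS expressible as a sum of two squares.
Step 3: Build a representation. Group n = k² · m with k = 5 and m = 17 · 29 = 493 (a product of primes ≡ 1 (mod 4)); a representation of m scales to one of n via (k·x)² + (k·y)² = k²(x² + y²). Each prime p ≡ 1 (mod 4) is itself a sum of two squares; find a² by testing p − a² for a perfect square:
  17: 17 − 1² = 16 = 4² ⇒ 17 = 1² + 4².
  29: 29 − 1² = 28, 29 − 2² = 25 = 5² ⇒ 29 = 2² + 5².
  Combine using the Brahmagupta–Fibonacci identity (a² + b²)(c² + d²) = (ac − bd)² + (ad + bc)² = (ac + bd)² + (ad − bc)²:
  17 · 29 = 493: from (1² + 4²)(2² + 5²), take (1·2 − 4·5, 1·5 + 4·2) = (2 − 20, 5 + 8) = (-18, 13); dropping signs (only squares matter) gives (18, 13); check 18² + 13² = 324 + 169 = 493 ✓.
  Scale by k = 5: (5·18, 5·13) = (90, 65).
Step 4: Order so x ≤ y and verify: 65² + 90² = 4225 + 8100 = 12325 = n. ✓

n = 12325 = 65² + 90² (one valid representation with x ≤ y).


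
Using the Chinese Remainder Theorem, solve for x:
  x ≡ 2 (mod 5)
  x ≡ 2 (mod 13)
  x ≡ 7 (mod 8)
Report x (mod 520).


Moduli 5, 13, 8 are pairwise coprime; by CRT there is a unique solution modulo M = 5 · 13 · 8 = 520.
Solve pairwise, accumulating the modulus:
  Start with x ≡ 2 (mod 5).
  Combine with x ≡ 2 (mod 13): since gcd(5, 13) = 1, we get a unique residue mod 65.
    Write x = 2 + 5·t and substitute into x ≡ 2 (mod 13): 5·t ≡ 2 − 2 = 0 (mod 13).
    The inverse of 5 mod 13 is 8 (since 5·8 = 40 = 3·13 + 1), so t ≡ 8·0 = 0 ≡ 0 (mod 13).
    Then x = 2 + 5·0 = 2, valid modulo lcm(5, 13) = 65: x ≡ 2 (mod 65).
  Combine with x ≡ 7 (mod 8): since gcd(65, 8) = 1, we get a unique residue mod 520.
    Write x = 2 + 65·t and substitute into x ≡ 7 (mod 8): 65·t ≡ 7 − 2 = 5 (mod 8).
    Reduce coefficients mod 8: 1·t ≡ 5 (mod 8).
    So t ≡ 5 (mod 8).
    Then x = 2 + 65·5 = 327, valid modulo lcm(65, 8) = 520: x ≡ 327 (mod 520).
Verify: 327 mod 5 = 2 ✓, 327 mod 13 = 2 ✓, 327 mod 8 = 7 ✓.

x ≡ 327 (mod 520).


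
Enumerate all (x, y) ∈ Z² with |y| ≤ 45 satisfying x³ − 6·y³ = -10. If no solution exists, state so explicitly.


The equation is x³ - 6y³ = -10. For fixed y, x³ = 6·y³ − 10, so a solution requires the RHS to be a perfect cube.
Strategy: iterate y from -45 to 45, compute RHS = 6·y³ − 10, and check whether it is a (positive or negative) perfect cube.
Check small values of y:
  y = 0: RHS = -10 is not a perfect cube.
  y = 1: RHS = -4 is not a perfect cube.
  y = -1: RHS = -16 is not a perfect cube.
  y = 2: RHS = 38 is not a perfect cube.
  y = -2: RHS = -58 is not a perfect cube.
  y = 3: RHS = 152 is not a perfect cube.
  y = -3: RHS = -172 is not a perfect cube.
Continuing the search up to |y| = 45 finds no solutions either.
No (x, y) in the scanned range satisfies the equation.

No integer solutions with |y| ≤ 45.


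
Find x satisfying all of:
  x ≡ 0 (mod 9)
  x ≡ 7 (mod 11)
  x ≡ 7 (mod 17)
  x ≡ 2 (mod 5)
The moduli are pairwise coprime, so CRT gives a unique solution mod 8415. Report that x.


Product of moduli M = 9 · 11 · 17 · 5 = 8415.
Merge one congruence at a time:
  Start: x ≡ 0 (mod 9).
  Combine with x ≡ 7 (mod 11); new modulus lcm = 99.
    Write x = 0 + 9·t and substitute into x ≡ 7 (mod 11): 9·t ≡ 7 − 0 = 7 (mod 11).
    The inverse of 9 mod 11 is 5 (since 9·5 = 45 = 4·11 + 1), so t ≡ 5·7 = 35 ≡ 2 (mod 11).
    Then x = 0 + 9·2 = 18, valid modulo lcm(9, 11) = 99: x ≡ 18 (mod 99).
  Combine with x ≡ 7 (mod 17); new modulus lcm = 1683.
    Write x = 18 + 99·t and substitute into x ≡ 7 (mod 17): 99·t ≡ 7 − 18 = -11 (mod 17).
    Reduce coefficients mod 17: 14·t ≡ 6 (mod 17).
    The inverse of 14 mod 17 is 11 (since 14·11 = 154 = 9·17 + 1), so t ≡ 11·6 = 66 ≡ 15 (mod 17).
    Then x = 18 + 99·15 = 1503, valid modulo lcm(99, 17) = 1683: x ≡ 1503 (mod 1683).
  Combine with x ≡ 2 (mod 5); new modulus lcm = 8415.
    Write x = 1503 + 1683·t and substitute into x ≡ 2 (mod 5): 1683·t ≡ 2 − 1503 = -1501 (mod 5).
    Reduce coefficients mod 5: 3·t ≡ 4 (mod 5).
    The inverse of 3 mod 5 is 2 (since 3·2 = 6 = 1·5 + 1), so t ≡ 2·4 = 8 ≡ 3 (mod 5).
    Then x = 1503 + 1683·3 = 6552, valid modulo lcm(1683, 5) = 8415: x ≡ 6552 (mod 8415).
Verify against each original: 6552 mod 9 = 0, 6552 mod 11 = 7, 6552 mod 17 = 7, 6552 mod 5 = 2.

x ≡ 6552 (mod 8415).


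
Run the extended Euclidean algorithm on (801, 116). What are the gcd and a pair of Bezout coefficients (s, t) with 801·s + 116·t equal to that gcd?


Euclidean algorithm on (801, 116) — divide until remainder is 0:
  801 = 6 · 116 + 105
  116 = 1 · 105 + 11
  105 = 9 · 11 + 6
  11 = 1 · 6 + 5
  6 = 1 · 5 + 1
  5 = 5 · 1 + 0
gcd(801, 116) = 1.
Track Bezout coefficients alongside the remainders: start with r₀ = 801 = a·1 + b·0 (s = 1, t = 0) and r₁ = 116 = a·0 + b·1 (s = 0, t = 1); each new remainder r_{k+1} = r_{k-1} − q_k·r_k inherits s_{k+1} = s_{k-1} − q_k·s_k, t_{k+1} = t_{k-1} − q_k·t_k, so r_k = a·s_k + b·t_k at every step:
  q = 6: r = 105, s = 1 − 6·0 = 1, t = 0 − 6·1 = -6  (check: 801·1 + 116·(-6) = 105)
  q = 1: r = 11, s = 0 − 1·1 = -1, t = 1 − 1·(-6) = 7  (check: 801·(-1) + 116·7 = 11)
  q = 9: r = 6, s = 1 − 9·(-1) = 10, t = -6 − 9·7 = -69  (check: 801·10 + 116·(-69) = 6)
  q = 1: r = 5, s = -1 − 1·10 = -11, t = 7 − 1·(-69) = 76  (check: 801·(-11) + 116·76 = 5)
  q = 1: r = 1, s = 10 − 1·(-11) = 21, t = -69 − 1·76 = -145  (check: 801·21 + 116·(-145) = 1)
The row with r = 1 (the gcd) gives the Bezout coefficients s = 21, t = -145.
Result: 801 · (21) + 116 · (-145) = 1.

gcd(801, 116) = 1; s = 21, t = -145 (check: 801·21 + 116·(-145) = 1).


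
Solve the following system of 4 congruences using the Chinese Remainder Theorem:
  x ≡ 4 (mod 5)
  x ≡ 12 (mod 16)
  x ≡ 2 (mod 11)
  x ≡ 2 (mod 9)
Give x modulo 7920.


Product of moduli M = 5 · 16 · 11 · 9 = 7920.
Merge one congruence at a time:
  Start: x ≡ 4 (mod 5).
  Combine with x ≡ 12 (mod 16); new modulus lcm = 80.
    Write x = 4 + 5·t and substitute into x ≡ 12 (mod 16): 5·t ≡ 12 − 4 = 8 (mod 16).
    The inverse of 5 mod 16 is 13 (since 5·13 = 65 = 4·16 + 1), so t ≡ 13·8 = 104 ≡ 8 (mod 16).
    Then x = 4 + 5·8 = 44, valid modulo lcm(5, 16) = 80: x ≡ 44 (mod 80).
  Combine with x ≡ 2 (mod 11); new modulus lcm = 880.
    Write x = 44 + 80·t and substitute into x ≡ 2 (mod 11): 80·t ≡ 2 − 44 = -42 (mod 11).
    Reduce coefficients mod 11: 3·t ≡ 2 (mod 11).
    The inverse of 3 mod 11 is 4 (since 3·4 = 12 = 1·11 + 1), so t ≡ 4·2 = 8 ≡ 8 (mod 11).
    Then x = 44 + 80·8 = 684, valid modulo lcm(80, 11) = 880: x ≡ 684 (mod 880).
  Combine with x ≡ 2 (mod 9); new modulus lcm = 7920.
    Write x = 684 + 880·t and substitute into x ≡ 2 (mod 9): 880·t ≡ 2 − 684 = -682 (mod 9).
    Reduce coefficients mod 9: 7·t ≡ 2 (mod 9).
    The inverse of 7 mod 9 is 4 (since 7·4 = 28 = 3·9 + 1), so t ≡ 4·2 = 8 ≡ 8 (mod 9).
    Then x = 684 + 880·8 = 7724, valid modulo lcm(880, 9) = 7920: x ≡ 7724 (mod 7920).
Verify against each original: 7724 mod 5 = 4, 7724 mod 16 = 12, 7724 mod 11 = 2, 7724 mod 9 = 2.

x ≡ 7724 (mod 7920).


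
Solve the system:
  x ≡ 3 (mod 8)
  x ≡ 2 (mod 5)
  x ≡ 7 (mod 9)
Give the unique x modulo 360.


Moduli 8, 5, 9 are pairwise coprime; by CRT there is a unique solution modulo M = 8 · 5 · 9 = 360.
Solve pairwise, accumulating the modulus:
  Start with x ≡ 3 (mod 8).
  Combine with x ≡ 2 (mod 5): since gcd(8, 5) = 1, we get a unique residue mod 40.
    Write x = 3 + 8·t and substitute into x ≡ 2 (mod 5): 8·t ≡ 2 − 3 = -1 (mod 5).
    Reduce coefficients mod 5: 3·t ≡ 4 (mod 5).
    The inverse of 3 mod 5 is 2 (since 3·2 = 6 = 1·5 + 1), so t ≡ 2·4 = 8 ≡ 3 (mod 5).
    Then x = 3 + 8·3 = 27, valid modulo lcm(8, 5) = 40: x ≡ 27 (mod 40).
  Combine with x ≡ 7 (mod 9): since gcd(40, 9) = 1, we get a unique residue mod 360.
    Write x = 27 + 40·t and substitute into x ≡ 7 (mod 9): 40·t ≡ 7 − 27 = -20 (mod 9).
    Reduce coefficients mod 9: 4·t ≡ 7 (mod 9).
    The inverse of 4 mod 9 is 7 (since 4·7 = 28 = 3·9 + 1), so t ≡ 7·7 = 49 ≡ 4 (mod 9).
    Then x = 27 + 40·4 = 187, valid modulo lcm(40, 9) = 360: x ≡ 187 (mod 360).
Verify: 187 mod 8 = 3 ✓, 187 mod 5 = 2 ✓, 187 mod 9 = 7 ✓.

x ≡ 187 (mod 360).
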